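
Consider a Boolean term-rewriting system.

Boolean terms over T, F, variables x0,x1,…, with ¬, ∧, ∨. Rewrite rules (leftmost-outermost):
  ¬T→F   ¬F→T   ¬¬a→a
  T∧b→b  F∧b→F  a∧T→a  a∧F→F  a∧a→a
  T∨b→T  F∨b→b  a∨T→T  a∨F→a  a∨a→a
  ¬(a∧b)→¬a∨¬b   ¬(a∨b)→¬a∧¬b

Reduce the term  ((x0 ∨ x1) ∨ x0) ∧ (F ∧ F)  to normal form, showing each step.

  start: ((x0 ∨ x1) ∨ x0) ∧ (F ∧ F)
  step 1: ((x0 ∨ x1) ∨ x0) ∧ F
  step 2: F

Answer: normal form = F  (in 2 steps)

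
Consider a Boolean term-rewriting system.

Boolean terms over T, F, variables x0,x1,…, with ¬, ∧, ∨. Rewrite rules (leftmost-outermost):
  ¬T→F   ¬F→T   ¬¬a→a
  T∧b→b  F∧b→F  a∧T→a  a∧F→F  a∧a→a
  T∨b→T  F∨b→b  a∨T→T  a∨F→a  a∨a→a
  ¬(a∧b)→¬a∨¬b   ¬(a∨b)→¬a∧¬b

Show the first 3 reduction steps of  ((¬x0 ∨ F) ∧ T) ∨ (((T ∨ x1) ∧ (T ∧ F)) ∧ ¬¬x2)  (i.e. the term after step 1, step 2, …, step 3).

Answer: after 3 steps: ¬x0 ∨ ((T ∧ (T ∧ F)) ∧ ¬¬x2)

Derivation:
  start: ((¬x0 ∨ F) ∧ T) ∨ (((T ∨ x1) ∧ (T ∧ F)) ∧ ¬¬x2)
  step 1: (¬x0 ∨ F) ∨ (((T ∨ x1) ∧ (T ∧ F)) ∧ ¬¬x2)
  step 2: ¬x0 ∨ (((T ∨ x1) ∧ (T ∧ F)) ∧ ¬¬x2)
  step 3: ¬x0 ∨ ((T ∧ (T ∧ F)) ∧ ¬¬x2)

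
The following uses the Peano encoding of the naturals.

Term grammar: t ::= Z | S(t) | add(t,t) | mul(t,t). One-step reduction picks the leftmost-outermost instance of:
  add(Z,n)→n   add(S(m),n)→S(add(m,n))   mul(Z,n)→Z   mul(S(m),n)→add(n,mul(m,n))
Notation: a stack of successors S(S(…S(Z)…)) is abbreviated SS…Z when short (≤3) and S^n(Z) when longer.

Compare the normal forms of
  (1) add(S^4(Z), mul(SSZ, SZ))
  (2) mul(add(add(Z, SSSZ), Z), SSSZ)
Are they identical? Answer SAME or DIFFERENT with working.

Term A:
  start: add(S^4(Z), mul(SSZ, SZ))
  step 1: S(add(SSSZ, mul(SSZ, SZ)))
  step 2: S(S(add(SSZ, mul(SSZ, SZ))))
  step 3: S(S(S(add(SZ, mul(SSZ, SZ)))))
  step 4: S(S(S(S(add(Z, mul(SSZ, SZ))))))
  step 5: S(S(S(S(mul(SSZ, SZ)))))
  step 6: S(S(S(S(add(SZ, mul(SZ, SZ))))))
  step 7: S(S(S(S(S(add(Z, mul(SZ, SZ)))))))
  step 8: S(S(S(S(S(mul(SZ, SZ))))))
  step 9: S(S(S(S(S(add(SZ, mul(Z, SZ)))))))
  step 10: S(S(S(S(S(S(add(Z, mul(Z, SZ))))))))
  step 11: S(S(S(S(S(S(mul(Z, SZ)))))))
  step 12: S^6(Z)

Term B:
  start: mul(add(add(Z, SSSZ), Z), SSSZ)
  step 1: mul(add(SSSZ, Z), SSSZ)
  step 2: mul(S(add(SSZ, Z)), SSSZ)
  step 3: add(SSSZ, mul(add(SSZ, Z), SSSZ))
  step 4: S(add(SSZ, mul(add(SSZ, Z), SSSZ)))
  step 5: S(S(add(SZ, mul(add(SSZ, Z), SSSZ))))
  step 6: S(S(S(add(Z, mul(add(SSZ, Z), SSSZ)))))
  step 7: S(S(S(mul(add(SSZ, Z), SSSZ))))
  step 8: S(S(S(mul(S(add(SZ, Z)), SSSZ))))
  step 9: S(S(S(add(SSSZ, mul(add(SZ, Z), SSSZ)))))
  step 10: S(S(S(S(add(SSZ, mul(add(SZ, Z), SSSZ))))))
  step 11: S(S(S(S(S(add(SZ, mul(add(SZ, Z), SSSZ)))))))
  step 12: S(S(S(S(S(S(add(Z, mul(add(SZ, Z), SSSZ))))))))
  step 13: S(S(S(S(S(S(mul(add(SZ, Z), SSSZ)))))))
  step 14: S(S(S(S(S(S(mul(S(add(Z, Z)), SSSZ)))))))
  step 15: S(S(S(S(S(S(add(SSSZ, mul(add(Z, Z), SSSZ))))))))
  step 16: S(S(S(S(S(S(S(add(SSZ, mul(add(Z, Z), SSSZ)))))))))
  step 17: S(S(S(S(S(S(S(S(add(SZ, mul(add(Z, Z), SSSZ))))))))))
  step 18: S(S(S(S(S(S(S(S(S(add(Z, mul(add(Z, Z), SSSZ)))))))))))
  step 19: S(S(S(S(S(S(S(S(S(mul(add(Z, Z), SSSZ))))))))))
  step 20: S(S(S(S(S(S(S(S(S(mul(Z, SSSZ))))))))))
  step 21: S^9(Z)

Answer: DIFFERENT — A ⇓ S^6(Z), B ⇓ S^9(Z)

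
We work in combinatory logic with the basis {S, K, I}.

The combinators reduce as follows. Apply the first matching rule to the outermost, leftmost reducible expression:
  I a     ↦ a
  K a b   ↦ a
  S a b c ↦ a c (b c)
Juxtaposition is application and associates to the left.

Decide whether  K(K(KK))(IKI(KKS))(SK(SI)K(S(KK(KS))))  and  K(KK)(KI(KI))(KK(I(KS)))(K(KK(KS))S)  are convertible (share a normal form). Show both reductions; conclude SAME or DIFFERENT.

Term A:
  start: K(K(KK))(IKI(KKS))(SK(SI)K(S(KK(KS))))
  →1  K(KK)(SK(SI)K(S(KK(KS))))
  →2  KK

Term B:
  start: K(KK)(KI(KI))(KK(I(KS)))(K(KK(KS))S)
  →1  KK(KK(I(KS)))(K(KK(KS))S)
  →2  K(K(KK(KS))S)
  →3  K(KK(KS))
  →4  KK

Answer: SAME — A ⇓ KK, B ⇓ KK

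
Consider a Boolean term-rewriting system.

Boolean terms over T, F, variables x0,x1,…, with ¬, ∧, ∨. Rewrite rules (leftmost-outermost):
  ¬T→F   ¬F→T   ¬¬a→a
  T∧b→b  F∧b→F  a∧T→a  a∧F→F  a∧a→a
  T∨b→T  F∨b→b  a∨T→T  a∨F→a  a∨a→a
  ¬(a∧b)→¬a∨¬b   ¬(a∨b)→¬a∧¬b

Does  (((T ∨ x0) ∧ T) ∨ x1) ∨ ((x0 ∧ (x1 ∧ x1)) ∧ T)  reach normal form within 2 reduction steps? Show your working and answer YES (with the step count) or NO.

Answer: NO — after 2 steps the term is (T ∨ x1) ∨ ((x0 ∧ (x1 ∧ x1)) ∧ T), not yet normal

Working:
  start: (((T ∨ x0) ∧ T) ∨ x1) ∨ ((x0 ∧ (x1 ∧ x1)) ∧ T)
  step 1: ((T ∨ x0) ∨ x1) ∨ ((x0 ∧ (x1 ∧ x1)) ∧ T)
  step 2: (T ∨ x1) ∨ ((x0 ∧ (x1 ∧ x1)) ∧ T)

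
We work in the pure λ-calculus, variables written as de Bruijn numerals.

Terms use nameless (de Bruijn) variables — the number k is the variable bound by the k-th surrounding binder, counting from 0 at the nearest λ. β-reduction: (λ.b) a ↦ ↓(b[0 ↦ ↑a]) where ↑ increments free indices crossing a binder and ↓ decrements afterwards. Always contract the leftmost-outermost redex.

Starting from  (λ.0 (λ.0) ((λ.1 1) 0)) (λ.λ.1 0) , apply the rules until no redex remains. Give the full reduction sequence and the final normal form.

  start: (λ.0 (λ.0) ((λ.1 1) 0)) (λ.λ.1 0)
  [1] (λ.λ.1 0) (λ.0) ((λ.(λ.λ.1 0) (λ.λ.1 0)) (λ.λ.1 0))
  [2] (λ.(λ.0) 0) ((λ.(λ.λ.1 0) (λ.λ.1 0)) (λ.λ.1 0))
  [3] (λ.0) ((λ.(λ.λ.1 0) (λ.λ.1 0)) (λ.λ.1 0))
  [4] (λ.(λ.λ.1 0) (λ.λ.1 0)) (λ.λ.1 0)
  [5] (λ.λ.1 0) (λ.λ.1 0)
  [6] λ.(λ.λ.1 0) 0
  [7] λ.λ.1 0

Answer: normal form = λ.λ.1 0  (in 7 steps)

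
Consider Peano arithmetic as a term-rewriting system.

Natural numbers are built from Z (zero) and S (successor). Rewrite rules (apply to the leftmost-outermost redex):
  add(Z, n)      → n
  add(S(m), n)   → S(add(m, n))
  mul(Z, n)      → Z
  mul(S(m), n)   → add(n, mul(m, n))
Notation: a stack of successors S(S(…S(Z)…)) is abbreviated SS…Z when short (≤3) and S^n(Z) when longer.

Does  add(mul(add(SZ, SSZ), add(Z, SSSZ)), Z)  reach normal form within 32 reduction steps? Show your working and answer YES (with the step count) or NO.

Answer: YES — reaches normal form S^9(Z) in 31 ≤ 32 steps

Working:
  start: add(mul(add(SZ, SSZ), add(Z, SSSZ)), Z)
  [1] add(mul(S(add(Z, SSZ)), add(Z, SSSZ)), Z)
  [2] add(add(add(Z, SSSZ), mul(add(Z, SSZ), add(Z, SSSZ))), Z)
  [3] add(add(SSSZ, mul(add(Z, SSZ), add(Z, SSSZ))), Z)
  [4] add(S(add(SSZ, mul(add(Z, SSZ), add(Z, SSSZ)))), Z)
  [5] S(add(add(SSZ, mul(add(Z, SSZ), add(Z, SSSZ))), Z))
  [6] S(add(S(add(SZ, mul(add(Z, SSZ), add(Z, SSSZ)))), Z))
  [7] S(S(add(add(SZ, mul(add(Z, SSZ), add(Z, SSSZ))), Z)))
  [8] S(S(add(S(add(Z, mul(add(Z, SSZ), add(Z, SSSZ)))), Z)))
  [9] S(S(S(add(add(Z, mul(add(Z, SSZ), add(Z, SSSZ))), Z))))
  [10] S(S(S(add(mul(add(Z, SSZ), add(Z, SSSZ)), Z))))
  [11] S(S(S(add(mul(SSZ, add(Z, SSSZ)), Z))))
  [12] S(S(S(add(add(add(Z, SSSZ), mul(SZ, add(Z, SSSZ))), Z))))
  [13] S(S(S(add(add(SSSZ, mul(SZ, add(Z, SSSZ))), Z))))
  [14] S(S(S(add(S(add(SSZ, mul(SZ, add(Z, SSSZ)))), Z))))
  [15] S(S(S(S(add(add(SSZ, mul(SZ, add(Z, SSSZ))), Z)))))
  [16] S(S(S(S(add(S(add(SZ, mul(SZ, add(Z, SSSZ)))), Z)))))
  [17] S(S(S(S(S(add(add(SZ, mul(SZ, add(Z, SSSZ))), Z))))))
  [18] S(S(S(S(S(add(S(add(Z, mul(SZ, add(Z, SSSZ)))), Z))))))
  [19] S(S(S(S(S(S(add(add(Z, mul(SZ, add(Z, SSSZ))), Z)))))))
  [20] S(S(S(S(S(S(add(mul(SZ, add(Z, SSSZ)), Z)))))))
  [21] S(S(S(S(S(S(add(add(add(Z, SSSZ), mul(Z, add(Z, SSSZ))), Z)))))))
  [22] S(S(S(S(S(S(add(add(SSSZ, mul(Z, add(Z, SSSZ))), Z)))))))
  [23] S(S(S(S(S(S(add(S(add(SSZ, mul(Z, add(Z, SSSZ)))), Z)))))))
  [24] S(S(S(S(S(S(S(add(add(SSZ, mul(Z, add(Z, SSSZ))), Z))))))))
  [25] S(S(S(S(S(S(S(add(S(add(SZ, mul(Z, add(Z, SSSZ)))), Z))))))))
  [26] S(S(S(S(S(S(S(S(add(add(SZ, mul(Z, add(Z, SSSZ))), Z)))))))))
  [27] S(S(S(S(S(S(S(S(add(S(add(Z, mul(Z, add(Z, SSSZ)))), Z)))))))))
  [28] S(S(S(S(S(S(S(S(S(add(add(Z, mul(Z, add(Z, SSSZ))), Z))))))))))
  [29] S(S(S(S(S(S(S(S(S(add(mul(Z, add(Z, SSSZ)), Z))))))))))
  [30] S(S(S(S(S(S(S(S(S(add(Z, Z))))))))))
  [31] S^9(Z)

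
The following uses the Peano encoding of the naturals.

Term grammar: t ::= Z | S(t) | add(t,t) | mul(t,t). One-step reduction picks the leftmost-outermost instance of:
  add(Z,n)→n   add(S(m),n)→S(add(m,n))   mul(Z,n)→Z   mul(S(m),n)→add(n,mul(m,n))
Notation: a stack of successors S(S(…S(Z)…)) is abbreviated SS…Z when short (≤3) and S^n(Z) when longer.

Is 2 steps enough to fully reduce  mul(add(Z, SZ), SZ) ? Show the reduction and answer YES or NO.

Answer: NO — after 2 steps the term is add(SZ, mul(Z, SZ)), not yet normal

Derivation:
  start: mul(add(Z, SZ), SZ)
  [1] mul(SZ, SZ)
  [2] add(SZ, mul(Z, SZ))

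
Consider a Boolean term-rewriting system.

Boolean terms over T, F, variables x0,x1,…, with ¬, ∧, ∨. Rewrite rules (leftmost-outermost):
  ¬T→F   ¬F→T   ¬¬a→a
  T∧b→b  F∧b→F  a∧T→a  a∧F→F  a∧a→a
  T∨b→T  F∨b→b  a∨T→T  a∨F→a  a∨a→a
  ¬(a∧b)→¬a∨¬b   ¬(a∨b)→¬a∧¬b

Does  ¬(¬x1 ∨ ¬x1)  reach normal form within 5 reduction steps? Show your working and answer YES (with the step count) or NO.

  start: ¬(¬x1 ∨ ¬x1)
  step 1: ¬¬x1 ∧ ¬¬x1
  step 2: ¬¬x1
  step 3: x1

Answer: YES — reaches normal form x1 in 3 ≤ 5 steps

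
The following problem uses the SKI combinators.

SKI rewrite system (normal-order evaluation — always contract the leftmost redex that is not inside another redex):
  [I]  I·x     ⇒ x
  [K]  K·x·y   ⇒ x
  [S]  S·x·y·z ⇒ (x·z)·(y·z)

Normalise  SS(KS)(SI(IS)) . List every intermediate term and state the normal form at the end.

  start: SS(KS)(SI(IS))
  [1] S(SI(IS))(KS(SI(IS)))
  [2] S(SIS)(KS(SI(IS)))
  [3] S(SIS)S

Answer: normal form = S(SIS)S  (in 3 steps)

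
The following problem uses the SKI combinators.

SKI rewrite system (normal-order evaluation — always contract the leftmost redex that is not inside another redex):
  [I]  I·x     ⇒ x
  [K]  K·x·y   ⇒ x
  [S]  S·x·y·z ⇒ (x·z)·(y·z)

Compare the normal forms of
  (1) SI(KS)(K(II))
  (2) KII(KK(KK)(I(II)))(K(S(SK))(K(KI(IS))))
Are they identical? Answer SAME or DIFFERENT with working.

Answer: SAME — A ⇓ I, B ⇓ I

Working:
Term A:
  start: SI(KS)(K(II))
  step 1: I(K(II))(KS(K(II)))
  step 2: K(II)(KS(K(II)))
  step 3: II
  step 4: I

Term B:
  start: KII(KK(KK)(I(II)))(K(S(SK))(K(KI(IS))))
  step 1: I(KK(KK)(I(II)))(K(S(SK))(K(KI(IS))))
  step 2: KK(KK)(I(II))(K(S(SK))(K(KI(IS))))
  step 3: K(I(II))(K(S(SK))(K(KI(IS))))
  step 4: I(II)
  step 5: II
  step 6: I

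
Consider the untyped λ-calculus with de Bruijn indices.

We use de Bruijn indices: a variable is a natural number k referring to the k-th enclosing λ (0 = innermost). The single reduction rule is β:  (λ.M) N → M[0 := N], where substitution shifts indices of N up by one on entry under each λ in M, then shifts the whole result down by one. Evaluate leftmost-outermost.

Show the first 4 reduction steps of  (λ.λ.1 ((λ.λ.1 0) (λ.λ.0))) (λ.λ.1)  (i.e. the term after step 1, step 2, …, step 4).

  start: (λ.λ.1 ((λ.λ.1 0) (λ.λ.0))) (λ.λ.1)
  step 1: λ.(λ.λ.1) ((λ.λ.1 0) (λ.λ.0))
  step 2: λ.λ.(λ.λ.1 0) (λ.λ.0)
  step 3: λ.λ.λ.(λ.λ.0) 0
  step 4: λ.λ.λ.λ.0

Answer: after 4 steps: λ.λ.λ.λ.0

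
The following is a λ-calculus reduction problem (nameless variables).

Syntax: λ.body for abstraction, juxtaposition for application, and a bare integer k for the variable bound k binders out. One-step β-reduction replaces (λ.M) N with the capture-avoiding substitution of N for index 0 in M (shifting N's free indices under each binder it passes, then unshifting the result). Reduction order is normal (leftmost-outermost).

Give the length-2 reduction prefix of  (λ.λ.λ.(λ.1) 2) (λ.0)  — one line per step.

Answer: after 2 steps: λ.λ.0

Working:
  start: (λ.λ.λ.(λ.1) 2) (λ.0)
  [1] λ.λ.(λ.1) (λ.0)
  [2] λ.λ.0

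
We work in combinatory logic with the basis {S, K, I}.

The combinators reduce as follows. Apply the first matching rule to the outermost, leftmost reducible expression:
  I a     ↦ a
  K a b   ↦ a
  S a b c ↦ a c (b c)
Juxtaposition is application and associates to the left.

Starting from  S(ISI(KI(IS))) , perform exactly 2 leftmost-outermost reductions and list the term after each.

Answer: after 2 steps: S(SII)

Reduction:
  start: S(ISI(KI(IS)))
  step 1: S(SI(KI(IS)))
  step 2: S(SII)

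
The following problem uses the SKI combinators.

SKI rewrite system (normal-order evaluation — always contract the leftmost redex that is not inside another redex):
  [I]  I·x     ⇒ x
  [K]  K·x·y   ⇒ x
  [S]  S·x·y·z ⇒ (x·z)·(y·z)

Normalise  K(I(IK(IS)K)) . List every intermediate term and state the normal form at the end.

  start: K(I(IK(IS)K))
  [1] K(IK(IS)K)
  [2] K(K(IS)K)
  [3] K(IS)
  [4] KS

Answer: normal form = KS  (in 4 steps)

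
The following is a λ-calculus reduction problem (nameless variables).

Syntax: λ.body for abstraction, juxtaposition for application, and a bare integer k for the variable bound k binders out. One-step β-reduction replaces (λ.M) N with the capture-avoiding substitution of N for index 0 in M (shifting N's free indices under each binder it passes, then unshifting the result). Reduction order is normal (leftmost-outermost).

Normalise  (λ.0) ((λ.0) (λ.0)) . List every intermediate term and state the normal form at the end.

  start: (λ.0) ((λ.0) (λ.0))
  step 1: (λ.0) (λ.0)
  step 2: λ.0

Answer: normal form = λ.0  (in 2 steps)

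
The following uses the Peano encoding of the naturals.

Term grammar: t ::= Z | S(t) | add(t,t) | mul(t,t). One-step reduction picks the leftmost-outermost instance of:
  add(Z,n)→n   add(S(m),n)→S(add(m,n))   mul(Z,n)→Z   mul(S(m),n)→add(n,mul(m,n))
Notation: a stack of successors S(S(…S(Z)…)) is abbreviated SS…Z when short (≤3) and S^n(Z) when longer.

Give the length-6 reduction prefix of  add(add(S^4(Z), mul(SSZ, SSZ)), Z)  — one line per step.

  start: add(add(S^4(Z), mul(SSZ, SSZ)), Z)
  step 1: add(S(add(SSSZ, mul(SSZ, SSZ))), Z)
  step 2: S(add(add(SSSZ, mul(SSZ, SSZ)), Z))
  step 3: S(add(S(add(SSZ, mul(SSZ, SSZ))), Z))
  step 4: S(S(add(add(SSZ, mul(SSZ, SSZ)), Z)))
  step 5: S(S(add(S(add(SZ, mul(SSZ, SSZ))), Z)))
  step 6: S(S(S(add(add(SZ, mul(SSZ, SSZ)), Z))))

Answer: after 6 steps: S(S(S(add(add(SZ, mul(SSZ, SSZ)), Z))))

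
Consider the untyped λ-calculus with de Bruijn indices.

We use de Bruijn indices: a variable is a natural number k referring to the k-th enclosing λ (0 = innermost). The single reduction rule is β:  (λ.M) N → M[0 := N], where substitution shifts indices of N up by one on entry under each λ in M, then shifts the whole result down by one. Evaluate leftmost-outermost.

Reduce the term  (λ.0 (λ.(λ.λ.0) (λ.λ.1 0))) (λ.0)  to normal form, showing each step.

Answer: normal form = λ.λ.0  (in 3 steps)

Derivation:
  start: (λ.0 (λ.(λ.λ.0) (λ.λ.1 0))) (λ.0)
  [1] (λ.0) (λ.(λ.λ.0) (λ.λ.1 0))
  [2] λ.(λ.λ.0) (λ.λ.1 0)
  [3] λ.λ.0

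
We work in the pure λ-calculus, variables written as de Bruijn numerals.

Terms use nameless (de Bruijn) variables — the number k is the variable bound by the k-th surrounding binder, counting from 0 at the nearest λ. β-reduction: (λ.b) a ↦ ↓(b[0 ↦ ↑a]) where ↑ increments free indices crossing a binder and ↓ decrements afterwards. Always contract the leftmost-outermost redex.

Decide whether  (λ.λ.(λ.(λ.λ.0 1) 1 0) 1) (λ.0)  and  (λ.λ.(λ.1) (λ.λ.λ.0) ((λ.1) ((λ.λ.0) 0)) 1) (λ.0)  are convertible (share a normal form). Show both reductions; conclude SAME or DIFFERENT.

Answer: DIFFERENT — A ⇓ λ.0, B ⇓ λ.0 0 (λ.0)

Reduction:
Term A:
  start: (λ.λ.(λ.(λ.λ.0 1) 1 0) 1) (λ.0)
  [1] λ.(λ.(λ.λ.0 1) 1 0) (λ.0)
  [2] λ.(λ.λ.0 1) 0 (λ.0)
  [3] λ.(λ.0 1) (λ.0)
  [4] λ.(λ.0) 0
  [5] λ.0

Term B:
  start: (λ.λ.(λ.1) (λ.λ.λ.0) ((λ.1) ((λ.λ.0) 0)) 1) (λ.0)
  [1] λ.(λ.1) (λ.λ.λ.0) ((λ.1) ((λ.λ.0) 0)) (λ.0)
  [2] λ.0 ((λ.1) ((λ.λ.0) 0)) (λ.0)
  [3] λ.0 0 (λ.0)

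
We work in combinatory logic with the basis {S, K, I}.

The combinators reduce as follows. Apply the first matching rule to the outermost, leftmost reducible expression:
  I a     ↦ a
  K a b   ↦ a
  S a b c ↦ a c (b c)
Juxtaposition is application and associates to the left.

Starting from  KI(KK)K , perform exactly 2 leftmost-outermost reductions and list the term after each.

  start: KI(KK)K
  step 1: IK
  step 2: K

Answer: after 2 steps: K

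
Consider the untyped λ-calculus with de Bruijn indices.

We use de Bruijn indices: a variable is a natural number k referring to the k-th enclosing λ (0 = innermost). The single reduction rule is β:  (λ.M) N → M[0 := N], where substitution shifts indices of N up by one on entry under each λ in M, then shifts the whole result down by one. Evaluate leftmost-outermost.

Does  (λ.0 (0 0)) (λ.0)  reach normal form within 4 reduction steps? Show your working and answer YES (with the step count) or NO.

Answer: YES — reaches normal form λ.0 in 3 ≤ 4 steps

Reduction:
  start: (λ.0 (0 0)) (λ.0)
  →1  (λ.0) ((λ.0) (λ.0))
  →2  (λ.0) (λ.0)
  →3  λ.0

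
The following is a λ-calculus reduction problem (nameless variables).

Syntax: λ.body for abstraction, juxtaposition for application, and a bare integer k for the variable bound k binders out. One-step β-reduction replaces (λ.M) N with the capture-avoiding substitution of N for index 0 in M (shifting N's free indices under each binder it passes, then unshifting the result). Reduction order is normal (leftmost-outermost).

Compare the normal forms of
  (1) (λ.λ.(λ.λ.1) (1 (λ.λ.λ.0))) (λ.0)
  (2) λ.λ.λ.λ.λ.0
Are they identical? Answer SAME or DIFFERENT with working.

Answer: SAME — A ⇓ λ.λ.λ.λ.λ.0, B ⇓ λ.λ.λ.λ.λ.0

Working:
Term A:
  start: (λ.λ.(λ.λ.1) (1 (λ.λ.λ.0))) (λ.0)
  →1  λ.(λ.λ.1) ((λ.0) (λ.λ.λ.0))
  →2  λ.λ.(λ.0) (λ.λ.λ.0)
  →3  λ.λ.λ.λ.λ.0

Term B:
  start: λ.λ.λ.λ.λ.0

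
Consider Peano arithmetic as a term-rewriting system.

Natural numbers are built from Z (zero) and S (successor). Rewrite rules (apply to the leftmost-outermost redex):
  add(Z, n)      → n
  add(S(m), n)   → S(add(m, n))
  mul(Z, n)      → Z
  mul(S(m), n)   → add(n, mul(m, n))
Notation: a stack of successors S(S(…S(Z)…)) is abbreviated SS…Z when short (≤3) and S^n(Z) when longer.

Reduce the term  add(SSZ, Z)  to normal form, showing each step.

Answer: normal form = SSZ  (in 3 steps)

Working:
  start: add(SSZ, Z)
  step 1: S(add(SZ, Z))
  step 2: S(S(add(Z, Z)))
  step 3: SSZ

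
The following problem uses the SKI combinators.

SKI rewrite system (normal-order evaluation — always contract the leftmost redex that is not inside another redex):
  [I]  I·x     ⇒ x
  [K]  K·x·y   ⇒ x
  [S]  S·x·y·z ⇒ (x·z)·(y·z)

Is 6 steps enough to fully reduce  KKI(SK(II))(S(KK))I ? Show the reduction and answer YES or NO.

Answer: YES — reaches normal form I in 4 ≤ 6 steps

Working:
  start: KKI(SK(II))(S(KK))I
  →1  K(SK(II))(S(KK))I
  →2  SK(II)I
  →3  KI(III)
  →4  I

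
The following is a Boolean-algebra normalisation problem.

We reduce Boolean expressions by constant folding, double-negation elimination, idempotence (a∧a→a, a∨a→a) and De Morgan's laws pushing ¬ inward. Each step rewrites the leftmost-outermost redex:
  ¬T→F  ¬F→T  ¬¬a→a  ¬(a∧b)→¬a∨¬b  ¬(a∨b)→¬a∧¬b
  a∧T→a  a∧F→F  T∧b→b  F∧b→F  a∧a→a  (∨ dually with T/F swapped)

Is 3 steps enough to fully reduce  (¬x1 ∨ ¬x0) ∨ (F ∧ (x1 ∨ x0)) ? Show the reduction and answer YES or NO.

Answer: YES — reaches normal form ¬x1 ∨ ¬x0 in 2 ≤ 3 steps

Derivation:
  start: (¬x1 ∨ ¬x0) ∨ (F ∧ (x1 ∨ x0))
  step 1: (¬x1 ∨ ¬x0) ∨ F
  step 2: ¬x1 ∨ ¬x0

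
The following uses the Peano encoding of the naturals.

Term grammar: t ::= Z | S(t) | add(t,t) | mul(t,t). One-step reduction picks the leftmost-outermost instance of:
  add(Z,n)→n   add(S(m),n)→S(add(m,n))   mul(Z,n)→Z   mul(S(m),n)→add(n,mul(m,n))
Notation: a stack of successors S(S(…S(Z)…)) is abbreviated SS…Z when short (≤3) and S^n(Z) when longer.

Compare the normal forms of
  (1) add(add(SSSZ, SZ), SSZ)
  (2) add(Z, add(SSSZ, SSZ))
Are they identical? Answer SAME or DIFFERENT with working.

Answer: DIFFERENT — A ⇓ S^6(Z), B ⇓ S^5(Z)

Working:
Term A:
  start: add(add(SSSZ, SZ), SSZ)
  →1  add(S(add(SSZ, SZ)), SSZ)
  →2  S(add(add(SSZ, SZ), SSZ))
  →3  S(add(S(add(SZ, SZ)), SSZ))
  →4  S(S(add(add(SZ, SZ), SSZ)))
  →5  S(S(add(S(add(Z, SZ)), SSZ)))
  →6  S(S(S(add(add(Z, SZ), SSZ))))
  →7  S(S(S(add(SZ, SSZ))))
  →8  S(S(S(S(add(Z, SSZ)))))
  →9  S^6(Z)

Term B:
  start: add(Z, add(SSSZ, SSZ))
  →1  add(SSSZ, SSZ)
  →2  S(add(SSZ, SSZ))
  →3  S(S(add(SZ, SSZ)))
  →4  S(S(S(add(Z, SSZ))))
  →5  S^5(Z)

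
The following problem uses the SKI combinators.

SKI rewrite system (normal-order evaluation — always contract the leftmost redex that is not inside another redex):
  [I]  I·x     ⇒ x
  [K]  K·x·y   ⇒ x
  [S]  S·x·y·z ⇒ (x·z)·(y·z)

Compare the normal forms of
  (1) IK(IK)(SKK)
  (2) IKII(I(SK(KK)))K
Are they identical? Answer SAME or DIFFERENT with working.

Answer: SAME — A ⇓ K, B ⇓ K

Reduction:
Term A:
  start: IK(IK)(SKK)
  →1  K(IK)(SKK)
  →2  IK
  →3  K

Term B:
  start: IKII(I(SK(KK)))K
  →1  KII(I(SK(KK)))K
  →2  I(I(SK(KK)))K
  →3  I(SK(KK))K
  →4  SK(KK)K
  →5  KK(KKK)
  →6  K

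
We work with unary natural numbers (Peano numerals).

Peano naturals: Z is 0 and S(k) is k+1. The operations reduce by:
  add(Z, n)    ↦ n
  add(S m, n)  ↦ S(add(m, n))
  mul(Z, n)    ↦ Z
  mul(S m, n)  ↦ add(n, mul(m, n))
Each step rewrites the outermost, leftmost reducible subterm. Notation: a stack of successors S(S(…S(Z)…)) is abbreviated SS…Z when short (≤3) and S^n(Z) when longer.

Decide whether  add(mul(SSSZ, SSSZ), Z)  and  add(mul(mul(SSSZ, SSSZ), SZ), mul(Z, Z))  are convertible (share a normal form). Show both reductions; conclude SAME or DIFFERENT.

Term A:
  start: add(mul(SSSZ, SSSZ), Z)
  step 1: add(add(SSSZ, mul(SSZ, SSSZ)), Z)
  step 2: add(S(add(SSZ, mul(SSZ, SSSZ))), Z)
  step 3: S(add(add(SSZ, mul(SSZ, SSSZ)), Z))
  step 4: S(add(S(add(SZ, mul(SSZ, SSSZ))), Z))
  step 5: S(S(add(add(SZ, mul(SSZ, SSSZ)), Z)))
  step 6: S(S(add(S(add(Z, mul(SSZ, SSSZ))), Z)))
  step 7: S(S(S(add(add(Z, mul(SSZ, SSSZ)), Z))))
  step 8: S(S(S(add(mul(SSZ, SSSZ), Z))))
  step 9: S(S(S(add(add(SSSZ, mul(SZ, SSSZ)), Z))))
  step 10: S(S(S(add(S(add(SSZ, mul(SZ, SSSZ))), Z))))
  step 11: S(S(S(S(add(add(SSZ, mul(SZ, SSSZ)), Z)))))
  step 12: S(S(S(S(add(S(add(SZ, mul(SZ, SSSZ))), Z)))))
  step 13: S(S(S(S(S(add(add(SZ, mul(SZ, SSSZ)), Z))))))
  step 14: S(S(S(S(S(add(S(add(Z, mul(SZ, SSSZ))), Z))))))
  step 15: S(S(S(S(S(S(add(add(Z, mul(SZ, SSSZ)), Z)))))))
  step 16: S(S(S(S(S(S(add(mul(SZ, SSSZ), Z)))))))
  step 17: S(S(S(S(S(S(add(add(SSSZ, mul(Z, SSSZ)), Z)))))))
  step 18: S(S(S(S(S(S(add(S(add(SSZ, mul(Z, SSSZ))), Z)))))))
  step 19: S(S(S(S(S(S(S(add(add(SSZ, mul(Z, SSSZ)), Z))))))))
  step 20: S(S(S(S(S(S(S(add(S(add(SZ, mul(Z, SSSZ))), Z))))))))
  step 21: S(S(S(S(S(S(S(S(add(add(SZ, mul(Z, SSSZ)), Z)))))))))
  step 22: S(S(S(S(S(S(S(S(add(S(add(Z, mul(Z, SSSZ))), Z)))))))))
  step 23: S(S(S(S(S(S(S(S(S(add(add(Z, mul(Z, SSSZ)), Z))))))))))
  step 24: S(S(S(S(S(S(S(S(S(add(mul(Z, SSSZ), Z))))))))))
  step 25: S(S(S(S(S(S(S(S(S(add(Z, Z))))))))))
  step 26: S^9(Z)

Term B:
  start: add(mul(mul(SSSZ, SSSZ), SZ), mul(Z, Z))
  step 1: add(mul(add(SSSZ, mul(SSZ, SSSZ)), SZ), mul(Z, Z))
  step 2: add(mul(S(add(SSZ, mul(SSZ, SSSZ))), SZ), mul(Z, Z))
  step 3: add(add(SZ, mul(add(SSZ, mul(SSZ, SSSZ)), SZ)), mul(Z, Z))
  step 4: add(S(add(Z, mul(add(SSZ, mul(SSZ, SSSZ)), SZ))), mul(Z, Z))
  step 5: S(add(add(Z, mul(add(SSZ, mul(SSZ, SSSZ)), SZ)), mul(Z, Z)))
  step 6: S(add(mul(add(SSZ, mul(SSZ, SSSZ)), SZ), mul(Z, Z)))
  step 7: S(add(mul(S(add(SZ, mul(SSZ, SSSZ))), SZ), mul(Z, Z)))
  step 8: S(add(add(SZ, mul(add(SZ, mul(SSZ, SSSZ)), SZ)), mul(Z, Z)))
  step 9: S(add(S(add(Z, mul(add(SZ, mul(SSZ, SSSZ)), SZ))), mul(Z, Z)))
  step 10: S(S(add(add(Z, mul(add(SZ, mul(SSZ, SSSZ)), SZ)), mul(Z, Z))))
  step 11: S(S(add(mul(add(SZ, mul(SSZ, SSSZ)), SZ), mul(Z, Z))))
  step 12: S(S(add(mul(S(add(Z, mul(SSZ, SSSZ))), SZ), mul(Z, Z))))
  step 13: S(S(add(add(SZ, mul(add(Z, mul(SSZ, SSSZ)), SZ)), mul(Z, Z))))
  step 14: S(S(add(S(add(Z, mul(add(Z, mul(SSZ, SSSZ)), SZ))), mul(Z, Z))))
  step 15: S(S(S(add(add(Z, mul(add(Z, mul(SSZ, SSSZ)), SZ)), mul(Z, Z)))))
  step 16: S(S(S(add(mul(add(Z, mul(SSZ, SSSZ)), SZ), mul(Z, Z)))))
  step 17: S(S(S(add(mul(mul(SSZ, SSSZ), SZ), mul(Z, Z)))))
  step 18: S(S(S(add(mul(add(SSSZ, mul(SZ, SSSZ)), SZ), mul(Z, Z)))))
  step 19: S(S(S(add(mul(S(add(SSZ, mul(SZ, SSSZ))), SZ), mul(Z, Z)))))
  step 20: S(S(S(add(add(SZ, mul(add(SSZ, mul(SZ, SSSZ)), SZ)), mul(Z, Z)))))
  step 21: S(S(S(add(S(add(Z, mul(add(SSZ, mul(SZ, SSSZ)), SZ))), mul(Z, Z)))))
  step 22: S(S(S(S(add(add(Z, mul(add(SSZ, mul(SZ, SSSZ)), SZ)), mul(Z, Z))))))
  step 23: S(S(S(S(add(mul(add(SSZ, mul(SZ, SSSZ)), SZ), mul(Z, Z))))))
  step 24: S(S(S(S(add(mul(S(add(SZ, mul(SZ, SSSZ))), SZ), mul(Z, Z))))))
  step 25: S(S(S(S(add(add(SZ, mul(add(SZ, mul(SZ, SSSZ)), SZ)), mul(Z, Z))))))
  step 26: S(S(S(S(add(S(add(Z, mul(add(SZ, mul(SZ, SSSZ)), SZ))), mul(Z, Z))))))
  step 27: S(S(S(S(S(add(add(Z, mul(add(SZ, mul(SZ, SSSZ)), SZ)), mul(Z, Z)))))))
  step 28: S(S(S(S(S(add(mul(add(SZ, mul(SZ, SSSZ)), SZ), mul(Z, Z)))))))
  step 29: S(S(S(S(S(add(mul(S(add(Z, mul(SZ, SSSZ))), SZ), mul(Z, Z)))))))
  step 30: S(S(S(S(S(add(add(SZ, mul(add(Z, mul(SZ, SSSZ)), SZ)), mul(Z, Z)))))))
  step 31: S(S(S(S(S(add(S(add(Z, mul(add(Z, mul(SZ, SSSZ)), SZ))), mul(Z, Z)))))))
  step 32: S(S(S(S(S(S(add(add(Z, mul(add(Z, mul(SZ, SSSZ)), SZ)), mul(Z, Z))))))))
  step 33: S(S(S(S(S(S(add(mul(add(Z, mul(SZ, SSSZ)), SZ), mul(Z, Z))))))))
  step 34: S(S(S(S(S(S(add(mul(mul(SZ, SSSZ), SZ), mul(Z, Z))))))))
  step 35: S(S(S(S(S(S(add(mul(add(SSSZ, mul(Z, SSSZ)), SZ), mul(Z, Z))))))))
  step 36: S(S(S(S(S(S(add(mul(S(add(SSZ, mul(Z, SSSZ))), SZ), mul(Z, Z))))))))
  step 37: S(S(S(S(S(S(add(add(SZ, mul(add(SSZ, mul(Z, SSSZ)), SZ)), mul(Z, Z))))))))
  step 38: S(S(S(S(S(S(add(S(add(Z, mul(add(SSZ, mul(Z, SSSZ)), SZ))), mul(Z, Z))))))))
  step 39: S(S(S(S(S(S(S(add(add(Z, mul(add(SSZ, mul(Z, SSSZ)), SZ)), mul(Z, Z)))))))))
  step 40: S(S(S(S(S(S(S(add(mul(add(SSZ, mul(Z, SSSZ)), SZ), mul(Z, Z)))))))))
  step 41: S(S(S(S(S(S(S(add(mul(S(add(SZ, mul(Z, SSSZ))), SZ), mul(Z, Z)))))))))
  step 42: S(S(S(S(S(S(S(add(add(SZ, mul(add(SZ, mul(Z, SSSZ)), SZ)), mul(Z, Z)))))))))
  step 43: S(S(S(S(S(S(S(add(S(add(Z, mul(add(SZ, mul(Z, SSSZ)), SZ))), mul(Z, Z)))))))))
  step 44: S(S(S(S(S(S(S(S(add(add(Z, mul(add(SZ, mul(Z, SSSZ)), SZ)), mul(Z, Z))))))))))
  step 45: S(S(S(S(S(S(S(S(add(mul(add(SZ, mul(Z, SSSZ)), SZ), mul(Z, Z))))))))))
  step 46: S(S(S(S(S(S(S(S(add(mul(S(add(Z, mul(Z, SSSZ))), SZ), mul(Z, Z))))))))))
  step 47: S(S(S(S(S(S(S(S(add(add(SZ, mul(add(Z, mul(Z, SSSZ)), SZ)), mul(Z, Z))))))))))
  step 48: S(S(S(S(S(S(S(S(add(S(add(Z, mul(add(Z, mul(Z, SSSZ)), SZ))), mul(Z, Z))))))))))
  step 49: S(S(S(S(S(S(S(S(S(add(add(Z, mul(add(Z, mul(Z, SSSZ)), SZ)), mul(Z, Z)))))))))))
  step 50: S(S(S(S(S(S(S(S(S(add(mul(add(Z, mul(Z, SSSZ)), SZ), mul(Z, Z)))))))))))
  step 51: S(S(S(S(S(S(S(S(S(add(mul(mul(Z, SSSZ), SZ), mul(Z, Z)))))))))))
  step 52: S(S(S(S(S(S(S(S(S(add(mul(Z, SZ), mul(Z, Z)))))))))))
  step 53: S(S(S(S(S(S(S(S(S(add(Z, mul(Z, Z)))))))))))
  step 54: S(S(S(S(S(S(S(S(S(mul(Z, Z))))))))))
  step 55: S^9(Z)

Answer: SAME — A ⇓ S^9(Z), B ⇓ S^9(Z)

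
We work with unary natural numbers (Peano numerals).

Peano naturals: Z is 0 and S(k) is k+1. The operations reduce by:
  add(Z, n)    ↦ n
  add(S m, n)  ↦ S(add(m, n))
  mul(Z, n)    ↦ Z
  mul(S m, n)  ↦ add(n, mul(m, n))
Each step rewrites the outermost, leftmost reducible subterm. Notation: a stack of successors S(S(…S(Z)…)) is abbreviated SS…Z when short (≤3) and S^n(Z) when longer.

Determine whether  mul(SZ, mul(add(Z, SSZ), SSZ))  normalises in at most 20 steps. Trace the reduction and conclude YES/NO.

Answer: YES — reaches normal form S^4(Z) in 17 ≤ 20 steps

Derivation:
  start: mul(SZ, mul(add(Z, SSZ), SSZ))
  step 1: add(mul(add(Z, SSZ), SSZ), mul(Z, mul(add(Z, SSZ), SSZ)))
  step 2: add(mul(SSZ, SSZ), mul(Z, mul(add(Z, SSZ), SSZ)))
  step 3: add(add(SSZ, mul(SZ, SSZ)), mul(Z, mul(add(Z, SSZ), SSZ)))
  step 4: add(S(add(SZ, mul(SZ, SSZ))), mul(Z, mul(add(Z, SSZ), SSZ)))
  step 5: S(add(add(SZ, mul(SZ, SSZ)), mul(Z, mul(add(Z, SSZ), SSZ))))
  step 6: S(add(S(add(Z, mul(SZ, SSZ))), mul(Z, mul(add(Z, SSZ), SSZ))))
  step 7: S(S(add(add(Z, mul(SZ, SSZ)), mul(Z, mul(add(Z, SSZ), SSZ)))))
  step 8: S(S(add(mul(SZ, SSZ), mul(Z, mul(add(Z, SSZ), SSZ)))))
  step 9: S(S(add(add(SSZ, mul(Z, SSZ)), mul(Z, mul(add(Z, SSZ), SSZ)))))
  step 10: S(S(add(S(add(SZ, mul(Z, SSZ))), mul(Z, mul(add(Z, SSZ), SSZ)))))
  step 11: S(S(S(add(add(SZ, mul(Z, SSZ)), mul(Z, mul(add(Z, SSZ), SSZ))))))
  step 12: S(S(S(add(S(add(Z, mul(Z, SSZ))), mul(Z, mul(add(Z, SSZ), SSZ))))))
  step 13: S(S(S(S(add(add(Z, mul(Z, SSZ)), mul(Z, mul(add(Z, SSZ), SSZ)))))))
  step 14: S(S(S(S(add(mul(Z, SSZ), mul(Z, mul(add(Z, SSZ), SSZ)))))))
  step 15: S(S(S(S(add(Z, mul(Z, mul(add(Z, SSZ), SSZ)))))))
  step 16: S(S(S(S(mul(Z, mul(add(Z, SSZ), SSZ))))))
  step 17: S^4(Z)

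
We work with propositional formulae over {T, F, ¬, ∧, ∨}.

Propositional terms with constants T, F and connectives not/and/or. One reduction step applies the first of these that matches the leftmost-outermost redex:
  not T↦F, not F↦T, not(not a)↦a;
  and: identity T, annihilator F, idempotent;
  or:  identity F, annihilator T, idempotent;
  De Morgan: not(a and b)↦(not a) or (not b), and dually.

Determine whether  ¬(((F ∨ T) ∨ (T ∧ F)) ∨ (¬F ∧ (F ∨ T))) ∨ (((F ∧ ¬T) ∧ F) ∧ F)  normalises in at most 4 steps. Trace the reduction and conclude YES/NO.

Answer: NO — after 4 steps the term is (((T ∧ ¬T) ∧ ¬(T ∧ F)) ∧ ¬(¬F ∧ (F ∨ T))) ∨ (((F ∧ ¬T) ∧ F) ∧ F), not yet normal

Derivation:
  start: ¬(((F ∨ T) ∨ (T ∧ F)) ∨ (¬F ∧ (F ∨ T))) ∨ (((F ∧ ¬T) ∧ F) ∧ F)
  step 1: (¬((F ∨ T) ∨ (T ∧ F)) ∧ ¬(¬F ∧ (F ∨ T))) ∨ (((F ∧ ¬T) ∧ F) ∧ F)
  step 2: ((¬(F ∨ T) ∧ ¬(T ∧ F)) ∧ ¬(¬F ∧ (F ∨ T))) ∨ (((F ∧ ¬T) ∧ F) ∧ F)
  step 3: (((¬F ∧ ¬T) ∧ ¬(T ∧ F)) ∧ ¬(¬F ∧ (F ∨ T))) ∨ (((F ∧ ¬T) ∧ F) ∧ F)
  step 4: (((T ∧ ¬T) ∧ ¬(T ∧ F)) ∧ ¬(¬F ∧ (F ∨ T))) ∨ (((F ∧ ¬T) ∧ F) ∧ F)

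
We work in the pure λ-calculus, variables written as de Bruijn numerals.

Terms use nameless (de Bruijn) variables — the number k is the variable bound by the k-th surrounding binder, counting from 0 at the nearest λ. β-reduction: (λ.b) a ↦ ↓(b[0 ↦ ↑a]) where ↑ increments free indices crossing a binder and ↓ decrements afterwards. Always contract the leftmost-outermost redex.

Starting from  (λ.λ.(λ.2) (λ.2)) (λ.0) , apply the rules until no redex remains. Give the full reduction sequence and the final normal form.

  start: (λ.λ.(λ.2) (λ.2)) (λ.0)
  [1] λ.(λ.λ.0) (λ.λ.0)
  [2] λ.λ.0

Answer: normal form = λ.λ.0  (in 2 steps)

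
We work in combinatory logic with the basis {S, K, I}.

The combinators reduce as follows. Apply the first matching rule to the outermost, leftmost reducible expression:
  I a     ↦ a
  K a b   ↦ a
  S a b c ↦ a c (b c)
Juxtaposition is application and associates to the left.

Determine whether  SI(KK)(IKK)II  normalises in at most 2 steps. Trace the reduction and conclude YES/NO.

  start: SI(KK)(IKK)II
  step 1: I(IKK)(KK(IKK))II
  step 2: IKK(KK(IKK))II

Answer: NO — after 2 steps the term is IKK(KK(IKK))II, not yet normal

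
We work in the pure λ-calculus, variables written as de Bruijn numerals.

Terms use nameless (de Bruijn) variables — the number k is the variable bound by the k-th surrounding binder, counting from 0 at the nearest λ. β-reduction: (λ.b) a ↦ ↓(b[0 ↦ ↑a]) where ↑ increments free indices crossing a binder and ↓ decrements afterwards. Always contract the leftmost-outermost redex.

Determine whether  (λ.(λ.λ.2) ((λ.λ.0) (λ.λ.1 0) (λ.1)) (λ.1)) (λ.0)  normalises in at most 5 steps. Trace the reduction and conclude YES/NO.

  start: (λ.(λ.λ.2) ((λ.λ.0) (λ.λ.1 0) (λ.1)) (λ.1)) (λ.0)
  step 1: (λ.λ.λ.0) ((λ.λ.0) (λ.λ.1 0) (λ.λ.0)) (λ.λ.0)
  step 2: (λ.λ.0) (λ.λ.0)
  step 3: λ.0

Answer: YES — reaches normal form λ.0 in 3 ≤ 5 steps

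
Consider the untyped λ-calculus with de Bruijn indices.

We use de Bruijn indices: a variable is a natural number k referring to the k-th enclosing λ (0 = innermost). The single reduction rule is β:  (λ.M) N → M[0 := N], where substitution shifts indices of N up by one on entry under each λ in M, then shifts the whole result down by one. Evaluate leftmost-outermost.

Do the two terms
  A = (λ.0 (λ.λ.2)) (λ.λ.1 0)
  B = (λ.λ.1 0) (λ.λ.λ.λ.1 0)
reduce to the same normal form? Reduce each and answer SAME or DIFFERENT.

Answer: SAME — A ⇓ λ.λ.λ.λ.1 0, B ⇓ λ.λ.λ.λ.1 0

Derivation:
Term A:
  start: (λ.0 (λ.λ.2)) (λ.λ.1 0)
  →1  (λ.λ.1 0) (λ.λ.λ.λ.1 0)
  →2  λ.(λ.λ.λ.λ.1 0) 0
  →3  λ.λ.λ.λ.1 0

Term B:
  start: (λ.λ.1 0) (λ.λ.λ.λ.1 0)
  →1  λ.(λ.λ.λ.λ.1 0) 0
  →2  λ.λ.λ.λ.1 0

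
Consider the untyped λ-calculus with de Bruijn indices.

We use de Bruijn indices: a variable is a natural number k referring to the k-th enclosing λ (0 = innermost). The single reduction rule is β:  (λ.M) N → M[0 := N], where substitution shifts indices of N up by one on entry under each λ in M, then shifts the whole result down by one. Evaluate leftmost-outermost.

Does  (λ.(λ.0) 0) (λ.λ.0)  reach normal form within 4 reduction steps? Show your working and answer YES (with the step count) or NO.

  start: (λ.(λ.0) 0) (λ.λ.0)
  →1  (λ.0) (λ.λ.0)
  →2  λ.λ.0

Answer: YES — reaches normal form λ.λ.0 in 2 ≤ 4 steps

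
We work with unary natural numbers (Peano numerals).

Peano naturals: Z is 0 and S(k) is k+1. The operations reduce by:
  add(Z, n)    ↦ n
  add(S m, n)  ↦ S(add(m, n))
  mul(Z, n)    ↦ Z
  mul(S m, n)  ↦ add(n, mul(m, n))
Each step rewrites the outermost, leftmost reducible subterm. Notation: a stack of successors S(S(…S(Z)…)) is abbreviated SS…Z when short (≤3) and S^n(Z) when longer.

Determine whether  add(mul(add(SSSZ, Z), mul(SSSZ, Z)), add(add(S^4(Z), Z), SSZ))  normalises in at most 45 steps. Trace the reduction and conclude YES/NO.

Answer: YES — reaches normal form S^6(Z) in 43 ≤ 45 steps

Working:
  start: add(mul(add(SSSZ, Z), mul(SSSZ, Z)), add(add(S^4(Z), Z), SSZ))
  →1  add(mul(S(add(SSZ, Z)), mul(SSSZ, Z)), add(add(S^4(Z), Z), SSZ))
  →2  add(add(mul(SSSZ, Z), mul(add(SSZ, Z), mul(SSSZ, Z))), add(add(S^4(Z), Z), SSZ))
  →3  add(add(add(Z, mul(SSZ, Z)), mul(add(SSZ, Z), mul(SSSZ, Z))), add(add(S^4(Z), Z), SSZ))
  →4  add(add(mul(SSZ, Z), mul(add(SSZ, Z), mul(SSSZ, Z))), add(add(S^4(Z), Z), SSZ))
  →5  add(add(add(Z, mul(SZ, Z)), mul(add(SSZ, Z), mul(SSSZ, Z))), add(add(S^4(Z), Z), SSZ))
  →6  add(add(mul(SZ, Z), mul(add(SSZ, Z), mul(SSSZ, Z))), add(add(S^4(Z), Z), SSZ))
  →7  add(add(add(Z, mul(Z, Z)), mul(add(SSZ, Z), mul(SSSZ, Z))), add(add(S^4(Z), Z), SSZ))
  →8  add(add(mul(Z, Z), mul(add(SSZ, Z), mul(SSSZ, Z))), add(add(S^4(Z), Z), SSZ))
  →9  add(add(Z, mul(add(SSZ, Z), mul(SSSZ, Z))), add(add(S^4(Z), Z), SSZ))
  →10  add(mul(add(SSZ, Z), mul(SSSZ, Z)), add(add(S^4(Z), Z), SSZ))
  →11  add(mul(S(add(SZ, Z)), mul(SSSZ, Z)), add(add(S^4(Z), Z), SSZ))
  →12  add(add(mul(SSSZ, Z), mul(add(SZ, Z), mul(SSSZ, Z))), add(add(S^4(Z), Z), SSZ))
  →13  add(add(add(Z, mul(SSZ, Z)), mul(add(SZ, Z), mul(SSSZ, Z))), add(add(S^4(Z), Z), SSZ))
  →14  add(add(mul(SSZ, Z), mul(add(SZ, Z), mul(SSSZ, Z))), add(add(S^4(Z), Z), SSZ))
  →15  add(add(add(Z, mul(SZ, Z)), mul(add(SZ, Z), mul(SSSZ, Z))), add(add(S^4(Z), Z), SSZ))
  →16  add(add(mul(SZ, Z), mul(add(SZ, Z), mul(SSSZ, Z))), add(add(S^4(Z), Z), SSZ))
  →17  add(add(add(Z, mul(Z, Z)), mul(add(SZ, Z), mul(SSSZ, Z))), add(add(S^4(Z), Z), SSZ))
  →18  add(add(mul(Z, Z), mul(add(SZ, Z), mul(SSSZ, Z))), add(add(S^4(Z), Z), SSZ))
  →19  add(add(Z, mul(add(SZ, Z), mul(SSSZ, Z))), add(add(S^4(Z), Z), SSZ))
  →20  add(mul(add(SZ, Z), mul(SSSZ, Z)), add(add(S^4(Z), Z), SSZ))
  →21  add(mul(S(add(Z, Z)), mul(SSSZ, Z)), add(add(S^4(Z), Z), SSZ))
  →22  add(add(mul(SSSZ, Z), mul(add(Z, Z), mul(SSSZ, Z))), add(add(S^4(Z), Z), SSZ))
  →23  add(add(add(Z, mul(SSZ, Z)), mul(add(Z, Z), mul(SSSZ, Z))), add(add(S^4(Z), Z), SSZ))
  →24  add(add(mul(SSZ, Z), mul(add(Z, Z), mul(SSSZ, Z))), add(add(S^4(Z), Z), SSZ))
  →25  add(add(add(Z, mul(SZ, Z)), mul(add(Z, Z), mul(SSSZ, Z))), add(add(S^4(Z), Z), SSZ))
  →26  add(add(mul(SZ, Z), mul(add(Z, Z), mul(SSSZ, Z))), add(add(S^4(Z), Z), SSZ))
  →27  add(add(add(Z, mul(Z, Z)), mul(add(Z, Z), mul(SSSZ, Z))), add(add(S^4(Z), Z), SSZ))
  →28  add(add(mul(Z, Z), mul(add(Z, Z), mul(SSSZ, Z))), add(add(S^4(Z), Z), SSZ))
  →29  add(add(Z, mul(add(Z, Z), mul(SSSZ, Z))), add(add(S^4(Z), Z), SSZ))
  →30  add(mul(add(Z, Z), mul(SSSZ, Z)), add(add(S^4(Z), Z), SSZ))
  →31  add(mul(Z, mul(SSSZ, Z)), add(add(S^4(Z), Z), SSZ))
  →32  add(Z, add(add(S^4(Z), Z), SSZ))
  →33  add(add(S^4(Z), Z), SSZ)
  →34  add(S(add(SSSZ, Z)), SSZ)
  →35  S(add(add(SSSZ, Z), SSZ))
  →36  S(add(S(add(SSZ, Z)), SSZ))
  →37  S(S(add(add(SSZ, Z), SSZ)))
  →38  S(S(add(S(add(SZ, Z)), SSZ)))
  →39  S(S(S(add(add(SZ, Z), SSZ))))
  →40  S(S(S(add(S(add(Z, Z)), SSZ))))
  →41  S(S(S(S(add(add(Z, Z), SSZ)))))
  →42  S(S(S(S(add(Z, SSZ)))))
  →43  S^6(Z)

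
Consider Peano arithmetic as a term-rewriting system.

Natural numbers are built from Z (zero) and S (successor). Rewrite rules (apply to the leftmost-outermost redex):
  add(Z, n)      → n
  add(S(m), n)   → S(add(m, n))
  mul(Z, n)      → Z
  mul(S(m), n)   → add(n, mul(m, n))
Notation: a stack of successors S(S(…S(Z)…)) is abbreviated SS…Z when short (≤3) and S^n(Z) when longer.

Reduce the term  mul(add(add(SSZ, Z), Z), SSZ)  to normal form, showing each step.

Answer: normal form = S^4(Z)  (in 15 steps)

Reduction:
  start: mul(add(add(SSZ, Z), Z), SSZ)
  step 1: mul(add(S(add(SZ, Z)), Z), SSZ)
  step 2: mul(S(add(add(SZ, Z), Z)), SSZ)
  step 3: add(SSZ, mul(add(add(SZ, Z), Z), SSZ))
  step 4: S(add(SZ, mul(add(add(SZ, Z), Z), SSZ)))
  step 5: S(S(add(Z, mul(add(add(SZ, Z), Z), SSZ))))
  step 6: S(S(mul(add(add(SZ, Z), Z), SSZ)))
  step 7: S(S(mul(add(S(add(Z, Z)), Z), SSZ)))
  step 8: S(S(mul(S(add(add(Z, Z), Z)), SSZ)))
  step 9: S(S(add(SSZ, mul(add(add(Z, Z), Z), SSZ))))
  step 10: S(S(S(add(SZ, mul(add(add(Z, Z), Z), SSZ)))))
  step 11: S(S(S(S(add(Z, mul(add(add(Z, Z), Z), SSZ))))))
  step 12: S(S(S(S(mul(add(add(Z, Z), Z), SSZ)))))
  step 13: S(S(S(S(mul(add(Z, Z), SSZ)))))
  step 14: S(S(S(S(mul(Z, SSZ)))))
  step 15: S^4(Z)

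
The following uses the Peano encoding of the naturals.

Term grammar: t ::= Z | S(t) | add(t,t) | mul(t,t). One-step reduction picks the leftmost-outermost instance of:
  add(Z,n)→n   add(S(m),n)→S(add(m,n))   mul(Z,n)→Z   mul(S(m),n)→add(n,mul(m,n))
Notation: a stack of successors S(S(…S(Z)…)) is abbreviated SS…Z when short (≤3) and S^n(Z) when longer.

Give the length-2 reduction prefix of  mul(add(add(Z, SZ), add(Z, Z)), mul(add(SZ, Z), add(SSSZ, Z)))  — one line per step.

  start: mul(add(add(Z, SZ), add(Z, Z)), mul(add(SZ, Z), add(SSSZ, Z)))
  [1] mul(add(SZ, add(Z, Z)), mul(add(SZ, Z), add(SSSZ, Z)))
  [2] mul(S(add(Z, add(Z, Z))), mul(add(SZ, Z), add(SSSZ, Z)))

Answer: after 2 steps: mul(S(add(Z, add(Z, Z))), mul(add(SZ, Z), add(SSSZ, Z)))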